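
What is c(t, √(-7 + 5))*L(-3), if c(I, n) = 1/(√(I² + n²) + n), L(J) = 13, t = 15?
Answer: 13/(√223 + I*√2) ≈ 0.86281 - 0.08171*I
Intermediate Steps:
c(I, n) = 1/(n + √(I² + n²))
c(t, √(-7 + 5))*L(-3) = 13/(√(-7 + 5) + √(15² + (√(-7 + 5))²)) = 13/(√(-2) + √(225 + (√(-2))²)) = 13/(I*√2 + √(225 + (I*√2)²)) = 13/(I*√2 + √(225 - 2)) = 13/(I*√2 + √223) = 13/(√223 + I*√2)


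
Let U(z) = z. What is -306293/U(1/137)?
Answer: -41962141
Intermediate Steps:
-306293/U(1/137) = -306293/(1/137) = -306293/1/137 = -306293*137 = -41962141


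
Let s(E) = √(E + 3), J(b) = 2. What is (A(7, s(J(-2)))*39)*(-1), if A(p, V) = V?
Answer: -39*√5 ≈ -87.207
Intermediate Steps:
s(E) = √(3 + E)
(A(7, s(J(-2)))*39)*(-1) = (√(3 + 2)*39)*(-1) = (√5*39)*(-1) = (39*√5)*(-1) = -39*√5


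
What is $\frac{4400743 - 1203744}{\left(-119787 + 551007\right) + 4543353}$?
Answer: $\frac{3196999}{4974573} \approx 0.64267$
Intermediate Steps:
$\frac{4400743 - 1203744}{\left(-119787 + 551007\right) + 4543353} = \frac{3196999}{431220 + 4543353} = \frac{3196999}{4974573}$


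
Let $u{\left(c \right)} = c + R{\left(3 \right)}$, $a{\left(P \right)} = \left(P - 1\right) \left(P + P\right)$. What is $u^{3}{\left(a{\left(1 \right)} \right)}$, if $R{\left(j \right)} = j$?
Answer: $27$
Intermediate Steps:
$a{\left(P \right)} = 2 P \left(-1 + P\right)$ ($a{\left(P \right)} = \left(-1 + P\right) 2 P = 2 P \left(-1 + P\right)$)
$u{\left(c \right)} = 3 + c$ ($u{\left(c \right)} = c + 3 = 3 + c$)
$u^{3}{\left(a{\left(1 \right)} \right)} = \left(3 + 2 \cdot 1 \left(-1 + 1\right)\right)^{3} = \left(3 + 2 \cdot 1 \cdot 0\right)^{3} = \left(3 + 0\right)^{3} = 3^{3} = 27$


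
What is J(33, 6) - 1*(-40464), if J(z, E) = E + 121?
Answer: 40591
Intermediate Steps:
J(z, E) = 121 + E
J(33, 6) - 1*(-40464) = (121 + 6) - 1*(-40464) = 127 + 40464 = 40591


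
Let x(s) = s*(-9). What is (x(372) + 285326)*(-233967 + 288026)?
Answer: 15243448702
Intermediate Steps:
x(s) = -9*s
(x(372) + 285326)*(-233967 + 288026) = (-9*372 + 285326)*(-233967 + 288026) = (-3348 + 285326)*54059 = 281978*54059 = 15243448702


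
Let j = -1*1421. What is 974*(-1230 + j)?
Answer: -2582074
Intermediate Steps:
j = -1421
974*(-1230 + j) = 974*(-1230 - 1421) = 974*(-2651) = -2582074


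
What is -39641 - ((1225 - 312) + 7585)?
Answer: -48139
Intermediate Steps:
-39641 - ((1225 - 312) + 7585) = -39641 - (913 + 7585) = -39641 - 1*8498 = -39641 - 8498 = -48139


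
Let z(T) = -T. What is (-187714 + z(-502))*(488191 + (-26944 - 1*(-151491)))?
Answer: -114711906456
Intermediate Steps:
(-187714 + z(-502))*(488191 + (-26944 - 1*(-151491))) = (-187714 - 1*(-502))*(488191 + (-26944 - 1*(-151491))) = (-187714 + 502)*(488191 + (-26944 + 151491)) = -187212*(488191 + 124547) = -187212*612738 = -114711906456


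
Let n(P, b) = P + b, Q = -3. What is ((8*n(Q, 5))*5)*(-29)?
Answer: -2320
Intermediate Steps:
((8*n(Q, 5))*5)*(-29) = ((8*(-3 + 5))*5)*(-29) = ((8*2)*5)*(-29) = (16*5)*(-29) = 80*(-29) = -2320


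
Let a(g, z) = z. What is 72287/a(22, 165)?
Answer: 72287/165 ≈ 438.10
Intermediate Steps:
72287/a(22, 165) = 72287/165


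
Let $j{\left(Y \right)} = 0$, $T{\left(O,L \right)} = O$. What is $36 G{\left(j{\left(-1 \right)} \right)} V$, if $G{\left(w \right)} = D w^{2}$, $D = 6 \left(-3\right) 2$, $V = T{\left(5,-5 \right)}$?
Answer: $0$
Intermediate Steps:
$V = 5$
$D = -36$ ($D = \left(-18\right) 2 = -36$)
$G{\left(w \right)} = - 36 w^{2}$
$36 G{\left(j{\left(-1 \right)} \right)} V = 36 \left(- 36 \cdot 0^{2}\right) 5 = 36 \left(\left(-36\right) 0\right) 5 = 36 \cdot 0 \cdot 5 = 0 \cdot 5 = 0$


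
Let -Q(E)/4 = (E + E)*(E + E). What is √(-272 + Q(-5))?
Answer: 4*I*√42 ≈ 25.923*I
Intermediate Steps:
Q(E) = -16*E² (Q(E) = -4*(E + E)*(E + E) = -4*2*E*2*E = -16*E²)
√(-272 + Q(-5)) = √(-272 - 16*(-5)²) = √(-272 - 16*25) = √(-272 - 400) = √(-672) = 4*I*√42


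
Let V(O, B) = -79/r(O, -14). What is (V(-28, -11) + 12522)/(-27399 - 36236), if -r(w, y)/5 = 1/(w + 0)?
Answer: -4646/24475 ≈ -0.18983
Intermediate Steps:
r(w, y) = -5/w (r(w, y) = -5/(w + 0) = -5/w)
V(O, B) = 79*O/5 (V(O, B) = -79*(-O/5) = -(-79)*O/5 = 79*O/5)
(V(-28, -11) + 12522)/(-27399 - 36236) = ((79/5)*(-28) + 12522)/(-27399 - 36236) = (-2212/5 + 12522)/(-63635) = (60398/5)*(-1/63635) = -4646/24475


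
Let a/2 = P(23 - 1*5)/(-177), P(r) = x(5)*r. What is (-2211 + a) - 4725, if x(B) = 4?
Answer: -409272/59 ≈ -6936.8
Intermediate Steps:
P(r) = 4*r
a = -48/59 (a = 2*((4*(23 - 1*5))/(-177)) = 2*((4*(23 - 5))*(-1/177)) = 2*((4*18)*(-1/177)) = 2*(72*(-1/177)) = 2*(-24/59) = -48/59 ≈ -0.81356)
(-2211 + a) - 4725 = (-2211 - 48/59) - 4725 = -130497/59 - 4725 = -409272/59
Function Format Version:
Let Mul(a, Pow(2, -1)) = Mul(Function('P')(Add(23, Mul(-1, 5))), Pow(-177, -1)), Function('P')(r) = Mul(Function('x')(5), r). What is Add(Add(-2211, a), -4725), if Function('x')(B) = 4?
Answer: Rational(-409272, 59) ≈ -6936.8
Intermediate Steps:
Function('P')(r) = Mul(4, r)
a = Rational(-48, 59) (a = Mul(2, Mul(Mul(4, Add(23, Mul(-1, 5))), Pow(-177, -1))) = Mul(2, Mul(Mul(4, Add(23, -5)), Rational(-1, 177))) = Mul(2, Mul(Mul(4, 18), Rational(-1, 177))) = Mul(2, Mul(72, Rational(-1, 177))) = Mul(2, Rational(-24, 59)) = Rational(-48, 59) ≈ -0.81356)
Add(Add(-2211, a), -4725) = Add(Add(-2211, Rational(-48, 59)), -4725) = Add(Rational(-130497, 59), -4725) = Rational(-409272, 59)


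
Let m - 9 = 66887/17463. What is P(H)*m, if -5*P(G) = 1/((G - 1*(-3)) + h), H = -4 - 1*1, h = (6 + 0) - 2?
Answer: -112027/87315 ≈ -1.2830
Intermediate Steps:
h = 4 (h = 6 - 2 = 4)
m = 224054/17463 (m = 9 + 66887/17463 = 224054/17463 ≈ 12.830)
H = -5 (H = -4 - 1 = -5)
P(G) = -1/(5*(7 + G)) (P(G) = -1/(5*((G - 1*(-3)) + 4)) = -1/(5*((G + 3) + 4)) = -1/(5*((3 + G) + 4)) = -1/(5*(7 + G)))
P(H)*m = -1/(35 + 5*(-5))*(224054/17463) = -1/(35 - 25)*(224054/17463) = -1/10*(224054/17463) = -1*⅒*(224054/17463) = -⅒*224054/17463 = -112027/87315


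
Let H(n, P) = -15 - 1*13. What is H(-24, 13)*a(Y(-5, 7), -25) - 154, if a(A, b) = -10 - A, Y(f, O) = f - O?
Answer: -210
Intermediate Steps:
H(n, P) = -28 (H(n, P) = -15 - 13 = -28)
H(-24, 13)*a(Y(-5, 7), -25) - 154 = -28*(-10 - (-5 - 1*7)) - 154 = -28*(-10 - (-5 - 7)) - 154 = -28*(-10 - 1*(-12)) - 154 = -28*(-10 + 12) - 154 = -28*2 - 154 = -56 - 154 = -210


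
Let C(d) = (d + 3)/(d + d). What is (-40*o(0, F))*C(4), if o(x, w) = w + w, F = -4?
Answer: 280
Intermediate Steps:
o(x, w) = 2*w
C(d) = (3 + d)/(2*d) (C(d) = (3 + d)/((2*d)) = (3 + d)*(1/(2*d)) = (3 + d)/(2*d))
(-40*o(0, F))*C(4) = (-80*(-4))*((½)*(3 + 4)/4) = (-40*(-8))*((½)*(¼)*7) = 320*(7/8) = 280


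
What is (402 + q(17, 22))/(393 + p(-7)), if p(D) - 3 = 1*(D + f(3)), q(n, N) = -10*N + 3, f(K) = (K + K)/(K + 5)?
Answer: 740/1559 ≈ 0.47466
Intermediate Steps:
f(K) = 2*K/(5 + K) (f(K) = (2*K)/(5 + K) = 2*K/(5 + K))
q(n, N) = 3 - 10*N
p(D) = 15/4 + D (p(D) = 3 + 1*(D + 2*3/(5 + 3)) = 3 + 1*(D + 2*3/8) = 3 + 1*(D + 2*3*(1/8)) = 3 + 1*(D + 3/4) = 3 + 1*(3/4 + D) = 3 + (3/4 + D) = 15/4 + D)
(402 + q(17, 22))/(393 + p(-7)) = (402 + (3 - 10*22))/(393 + (15/4 - 7)) = (402 + (3 - 220))/(393 - 13/4) = (402 - 217)/(1559/4) = (4/1559)*185 = 740/1559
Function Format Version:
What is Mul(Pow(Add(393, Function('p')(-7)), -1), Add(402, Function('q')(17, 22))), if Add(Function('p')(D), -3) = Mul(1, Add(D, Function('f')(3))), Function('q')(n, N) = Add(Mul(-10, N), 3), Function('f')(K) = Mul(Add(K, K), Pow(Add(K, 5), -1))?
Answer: Rational(740, 1559) ≈ 0.47466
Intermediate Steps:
Function('f')(K) = Mul(2, K, Pow(Add(5, K), -1)) (Function('f')(K) = Mul(Mul(2, K), Pow(Add(5, K), -1)) = Mul(2, K, Pow(Add(5, K), -1)))
Function('q')(n, N) = Add(3, Mul(-10, N))
Function('p')(D) = Add(Rational(15, 4), D) (Function('p')(D) = Add(3, Mul(1, Add(D, Mul(2, 3, Pow(Add(5, 3), -1))))) = Add(3, Mul(1, Add(D, Mul(2, 3, Pow(8, -1))))) = Add(3, Mul(1, Add(D, Mul(2, 3, Rational(1, 8))))) = Add(3, Mul(1, Add(D, Rational(3, 4)))) = Add(3, Mul(1, Add(Rational(3, 4), D))) = Add(3, Add(Rational(3, 4), D)) = Add(Rational(15, 4), D))
Mul(Pow(Add(393, Function('p')(-7)), -1), Add(402, Function('q')(17, 22))) = Mul(Pow(Add(393, Add(Rational(15, 4), -7)), -1), Add(402, Add(3, Mul(-10, 22)))) = Mul(Pow(Add(393, Rational(-13, 4)), -1), Add(402, Add(3, -220))) = Mul(Pow(Rational(1559, 4), -1), Add(402, -217)) = Mul(Rational(4, 1559), 185) = Rational(740, 1559)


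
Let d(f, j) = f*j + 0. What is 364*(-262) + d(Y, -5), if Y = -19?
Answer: -95273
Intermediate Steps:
d(f, j) = f*j
364*(-262) + d(Y, -5) = 364*(-262) - 19*(-5) = -95368 + 95 = -95273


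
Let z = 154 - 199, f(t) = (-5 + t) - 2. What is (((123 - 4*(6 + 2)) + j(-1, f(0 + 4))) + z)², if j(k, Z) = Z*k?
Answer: 2401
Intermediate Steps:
f(t) = -7 + t
z = -45
(((123 - 4*(6 + 2)) + j(-1, f(0 + 4))) + z)² = (((123 - 4*(6 + 2)) + (-7 + (0 + 4))*(-1)) - 45)² = (((123 - 4*8) + (-7 + 4)*(-1)) - 45)² = (((123 - 32) - 3*(-1)) - 45)² = ((91 + 3) - 45)² = (94 - 45)² = 49² = 2401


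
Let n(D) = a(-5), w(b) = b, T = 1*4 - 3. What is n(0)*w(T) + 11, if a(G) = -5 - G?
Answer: 11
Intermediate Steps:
T = 1 (T = 4 - 3 = 1)
n(D) = 0 (n(D) = -5 - 1*(-5) = -5 + 5 = 0)
n(0)*w(T) + 11 = 0*1 + 11 = 0 + 11 = 11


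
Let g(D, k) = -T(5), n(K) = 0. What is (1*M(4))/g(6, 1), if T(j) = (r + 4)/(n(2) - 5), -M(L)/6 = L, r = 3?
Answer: -120/7 ≈ -17.143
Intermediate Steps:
M(L) = -6*L
T(j) = -7/5 (T(j) = (3 + 4)/(0 - 5) = 7/(-5) = 7*(-⅕) = -7/5)
g(D, k) = 7/5 (g(D, k) = -1*(-7/5) = 7/5)
(1*M(4))/g(6, 1) = (1*(-6*4))/(7/5) = (1*(-24))*(5/7) = -24*5/7 = -120/7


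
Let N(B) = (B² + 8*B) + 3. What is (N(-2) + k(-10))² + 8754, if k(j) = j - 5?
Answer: 9330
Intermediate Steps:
k(j) = -5 + j
N(B) = 3 + B² + 8*B
(N(-2) + k(-10))² + 8754 = ((3 + (-2)² + 8*(-2)) + (-5 - 10))² + 8754 = ((3 + 4 - 16) - 15)² + 8754 = (-9 - 15)² + 8754 = (-24)² + 8754 = 576 + 8754 = 9330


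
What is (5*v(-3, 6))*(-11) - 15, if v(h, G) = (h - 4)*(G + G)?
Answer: 4605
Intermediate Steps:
v(h, G) = 2*G*(-4 + h) (v(h, G) = (-4 + h)*(2*G) = 2*G*(-4 + h))
(5*v(-3, 6))*(-11) - 15 = (5*(2*6*(-4 - 3)))*(-11) - 15 = (5*(2*6*(-7)))*(-11) - 15 = (5*(-84))*(-11) - 15 = -420*(-11) - 15 = 4620 - 15 = 4605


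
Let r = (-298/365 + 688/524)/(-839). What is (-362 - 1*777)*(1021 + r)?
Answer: -46652544453277/40116785 ≈ -1.1629e+6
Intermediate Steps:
r = -23742/40116785 (r = (-298*1/365 + 688*(1/524))*(-1/839) = (-298/365 + 172/131)*(-1/839) = (23742/47815)*(-1/839) = -23742/40116785 ≈ -0.00059182)
(-362 - 1*777)*(1021 + r) = (-362 - 1*777)*(1021 - 23742/40116785) = (-362 - 777)*(40959213743/40116785) = -1139*40959213743/40116785 = -46652544453277/40116785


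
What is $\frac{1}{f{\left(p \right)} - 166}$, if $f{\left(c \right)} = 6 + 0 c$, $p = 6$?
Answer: $- \frac{1}{160} \approx -0.00625$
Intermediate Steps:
$f{\left(c \right)} = 6$ ($f{\left(c \right)} = 6 + 0 = 6$)
$\frac{1}{f{\left(p \right)} - 166} = \frac{1}{6 - 166} = \frac{1}{-160} = - \frac{1}{160}$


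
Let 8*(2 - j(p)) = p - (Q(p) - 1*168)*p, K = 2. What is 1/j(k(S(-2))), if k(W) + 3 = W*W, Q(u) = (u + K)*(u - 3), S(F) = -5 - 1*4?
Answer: 4/227417 ≈ 1.7589e-5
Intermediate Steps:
S(F) = -9 (S(F) = -5 - 4 = -9)
Q(u) = (-3 + u)*(2 + u) (Q(u) = (u + 2)*(u - 3) = (2 + u)*(-3 + u) = (-3 + u)*(2 + u))
k(W) = -3 + W**2 (k(W) = -3 + W*W = -3 + W**2)
j(p) = 2 - p/8 + p*(-174 + p**2 - p)/8 (j(p) = 2 - (p - ((-6 + p**2 - p) - 1*168)*p)/8 = 2 - (p - ((-6 + p**2 - p) - 168)*p)/8 = 2 - (p - (-174 + p**2 - p)*p)/8 = 2 - (p - p*(-174 + p**2 - p))/8 = 2 + (-p/8 + p*(-174 + p**2 - p)/8) = 2 - p/8 + p*(-174 + p**2 - p)/8)
1/j(k(S(-2))) = 1/(2 - 175*(-3 + (-9)**2)/8 - (-3 + (-9)**2)**2/8 + (-3 + (-9)**2)**3/8) = 1/(2 - 175*(-3 + 81)/8 - (-3 + 81)**2/8 + (-3 + 81)**3/8) = 1/(2 - 175/8*78 - 1/8*78**2 + (1/8)*78**3) = 1/(2 - 6825/4 - 1/8*6084 + (1/8)*474552) = 1/(2 - 6825/4 - 1521/2 + 59319) = 1/(227417/4) = 4/227417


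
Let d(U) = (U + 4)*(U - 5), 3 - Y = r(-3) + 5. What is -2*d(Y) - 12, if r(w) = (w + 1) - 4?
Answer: 4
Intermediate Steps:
r(w) = -3 + w (r(w) = (1 + w) - 4 = -3 + w)
Y = 4 (Y = 3 - ((-3 - 3) + 5) = 3 - (-6 + 5) = 3 - 1*(-1) = 3 + 1 = 4)
d(U) = (-5 + U)*(4 + U) (d(U) = (4 + U)*(-5 + U) = (-5 + U)*(4 + U))
-2*d(Y) - 12 = -2*(-20 + 4² - 1*4) - 12 = -2*(-20 + 16 - 4) - 12 = -2*(-8) - 12 = 16 - 12 = 4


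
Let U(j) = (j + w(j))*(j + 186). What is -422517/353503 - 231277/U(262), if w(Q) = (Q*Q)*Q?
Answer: -3404417637997171/2848271068146560 ≈ -1.1953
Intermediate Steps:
w(Q) = Q³ (w(Q) = Q²*Q = Q³)
U(j) = (186 + j)*(j + j³) (U(j) = (j + j³)*(j + 186) = (j + j³)*(186 + j) = (186 + j)*(j + j³))
-422517/353503 - 231277/U(262) = -422517/353503 - 231277*1/(262*(186 + 262 + 262³ + 186*262²)) = -422517*1/353503 - 231277*1/(262*(186 + 262 + 17984728 + 186*68644)) = -422517/353503 - 231277*1/(262*(186 + 262 + 17984728 + 12767784)) = -422517/353503 - 231277/(262*30752960) = -422517/353503 - 231277/8057275520 = -3404417637997171/2848271068146560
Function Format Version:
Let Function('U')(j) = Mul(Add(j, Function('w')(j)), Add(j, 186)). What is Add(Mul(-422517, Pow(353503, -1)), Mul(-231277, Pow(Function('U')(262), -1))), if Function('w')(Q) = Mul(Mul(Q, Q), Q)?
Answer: Rational(-3404417637997171, 2848271068146560) ≈ -1.1953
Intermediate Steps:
Function('w')(Q) = Pow(Q, 3) (Function('w')(Q) = Mul(Pow(Q, 2), Q) = Pow(Q, 3))
Function('U')(j) = Mul(Add(186, j), Add(j, Pow(j, 3))) (Function('U')(j) = Mul(Add(j, Pow(j, 3)), Add(j, 186)) = Mul(Add(j, Pow(j, 3)), Add(186, j)) = Mul(Add(186, j), Add(j, Pow(j, 3))))
Add(Mul(-422517, Pow(353503, -1)), Mul(-231277, Pow(Function('U')(262), -1))) = Add(Mul(-422517, Pow(353503, -1)), Mul(-231277, Pow(Mul(262, Add(186, 262, Pow(262, 3), Mul(186, Pow(262, 2)))), -1))) = Add(Mul(-422517, Rational(1, 353503)), Mul(-231277, Pow(Mul(262, Add(186, 262, 17984728, Mul(186, 68644))), -1))) = Add(Rational(-422517, 353503), Mul(-231277, Pow(Mul(262, Add(186, 262, 17984728, 12767784)), -1))) = Add(Rational(-422517, 353503), Mul(-231277, Pow(Mul(262, 30752960), -1))) = Add(Rational(-422517, 353503), Mul(-231277, Pow(8057275520, -1))) = Add(Rational(-422517, 353503), Mul(-231277, Rational(1, 8057275520))) = Add(Rational(-422517, 353503), Rational(-231277, 8057275520)) = Rational(-3404417637997171, 2848271068146560)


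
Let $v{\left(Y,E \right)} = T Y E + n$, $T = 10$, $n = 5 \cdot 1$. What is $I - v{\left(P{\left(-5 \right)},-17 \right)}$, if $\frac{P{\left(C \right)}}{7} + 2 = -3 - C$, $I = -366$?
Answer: $-371$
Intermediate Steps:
$n = 5$
$P{\left(C \right)} = -35 - 7 C$ ($P{\left(C \right)} = -14 + 7 \left(-3 - C\right) = -14 - \left(21 + 7 C\right) = -35 - 7 C$)
$v{\left(Y,E \right)} = 5 + 10 E Y$ ($v{\left(Y,E \right)} = 10 Y E + 5 = 10 E Y + 5 = 5 + 10 E Y$)
$I - v{\left(P{\left(-5 \right)},-17 \right)} = -366 - \left(5 + 10 \left(-17\right) \left(-35 - -35\right)\right) = -366 - \left(5 + 10 \left(-17\right) \left(-35 + 35\right)\right) = -366 - \left(5 + 10 \left(-17\right) 0\right) = -366 - \left(5 + 0\right) = -366 - 5 = -371$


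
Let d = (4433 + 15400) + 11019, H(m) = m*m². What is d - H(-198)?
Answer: 7793244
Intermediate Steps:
H(m) = m³
d = 30852 (d = 19833 + 11019 = 30852)
d - H(-198) = 30852 - 1*(-198)³ = 30852 - 1*(-7762392) = 30852 + 7762392 = 7793244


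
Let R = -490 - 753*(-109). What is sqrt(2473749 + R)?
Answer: 2*sqrt(638834) ≈ 1598.5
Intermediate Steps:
R = 81587 (R = -490 + 82077 = 81587)
sqrt(2473749 + R) = sqrt(2473749 + 81587) = sqrt(2555336) = 2*sqrt(638834)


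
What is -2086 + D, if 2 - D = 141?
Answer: -2225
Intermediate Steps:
D = -139 (D = 2 - 1*141 = 2 - 141 = -139)
-2086 + D = -2086 - 139 = -2225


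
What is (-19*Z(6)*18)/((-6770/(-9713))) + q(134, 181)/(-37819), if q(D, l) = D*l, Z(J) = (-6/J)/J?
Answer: 20773949399/256034630 ≈ 81.137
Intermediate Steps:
Z(J) = -6/J²
(-19*Z(6)*18)/((-6770/(-9713))) + q(134, 181)/(-37819) = (-(-114)/6²*18)/((-6770/(-9713))) + (134*181)/(-37819) = (-(-114)/36*18)/((-6770*(-1/9713))) + 24254*(-1/37819) = (-19*(-⅙)*18)/(6770/9713) - 24254/37819 = ((19/6)*18)*(9713/6770) - 24254/37819 = 57*(9713/6770) - 24254/37819 = 553641/6770 - 24254/37819 = 20773949399/256034630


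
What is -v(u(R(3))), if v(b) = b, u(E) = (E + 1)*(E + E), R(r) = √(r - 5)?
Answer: 4 - 2*I*√2 ≈ 4.0 - 2.8284*I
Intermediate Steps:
R(r) = √(-5 + r)
u(E) = 2*E*(1 + E) (u(E) = (1 + E)*(2*E) = 2*E*(1 + E))
-v(u(R(3))) = -2*√(-5 + 3)*(1 + √(-5 + 3)) = -2*√(-2)*(1 + √(-2)) = -2*I*√2*(1 + I*√2)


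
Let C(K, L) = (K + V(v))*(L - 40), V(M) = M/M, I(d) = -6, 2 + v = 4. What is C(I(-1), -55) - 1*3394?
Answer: -2919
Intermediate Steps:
v = 2 (v = -2 + 4 = 2)
V(M) = 1
C(K, L) = (1 + K)*(-40 + L) (C(K, L) = (K + 1)*(L - 40) = (1 + K)*(-40 + L))
C(I(-1), -55) - 1*3394 = (-40 - 55 - 40*(-6) - 6*(-55)) - 1*3394 = (-40 - 55 + 240 + 330) - 3394 = 475 - 3394 = -2919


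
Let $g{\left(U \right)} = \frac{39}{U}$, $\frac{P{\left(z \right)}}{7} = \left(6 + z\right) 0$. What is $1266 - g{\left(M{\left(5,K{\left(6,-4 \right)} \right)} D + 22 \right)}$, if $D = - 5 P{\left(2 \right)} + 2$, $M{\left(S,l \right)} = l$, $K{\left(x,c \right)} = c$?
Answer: $\frac{17685}{14} \approx 1263.2$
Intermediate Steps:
$P{\left(z \right)} = 0$ ($P{\left(z \right)} = 7 \left(6 + z\right) 0 = 7 \cdot 0 = 0$)
$D = 2$ ($D = \left(-5\right) 0 + 2 = 0 + 2 = 2$)
$1266 - g{\left(M{\left(5,K{\left(6,-4 \right)} \right)} D + 22 \right)} = 1266 - \frac{39}{\left(-4\right) 2 + 22} = 1266 - \frac{39}{-8 + 22} = 1266 - \frac{39}{14} = \frac{17685}{14}$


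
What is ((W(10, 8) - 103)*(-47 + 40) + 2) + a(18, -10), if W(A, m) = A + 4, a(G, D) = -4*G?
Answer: 553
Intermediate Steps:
W(A, m) = 4 + A
((W(10, 8) - 103)*(-47 + 40) + 2) + a(18, -10) = (((4 + 10) - 103)*(-47 + 40) + 2) - 4*18 = ((14 - 103)*(-7) + 2) - 72 = (-89*(-7) + 2) - 72 = (623 + 2) - 72 = 625 - 72 = 553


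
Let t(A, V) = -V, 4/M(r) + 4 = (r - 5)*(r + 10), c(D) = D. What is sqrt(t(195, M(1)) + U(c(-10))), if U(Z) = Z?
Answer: I*sqrt(357)/6 ≈ 3.1491*I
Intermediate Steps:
M(r) = 4/(-4 + (-5 + r)*(10 + r)) (M(r) = 4/(-4 + (r - 5)*(r + 10)) = 4/(-4 + (-5 + r)*(10 + r)))
sqrt(t(195, M(1)) + U(c(-10))) = sqrt(-4/(-54 + 1**2 + 5*1) - 10) = sqrt(-4/(-54 + 1 + 5) - 10) = sqrt(-4/(-48) - 10) = sqrt(-4*(-1)/48 - 10) = sqrt(-1*(-1/12) - 10) = sqrt(1/12 - 10) = sqrt(-119/12) = I*sqrt(357)/6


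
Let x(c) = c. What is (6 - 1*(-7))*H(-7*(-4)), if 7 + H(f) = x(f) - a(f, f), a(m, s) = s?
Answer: -91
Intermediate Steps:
H(f) = -7 (H(f) = -7 + (f - f) = -7 + 0 = -7)
(6 - 1*(-7))*H(-7*(-4)) = (6 - 1*(-7))*(-7) = (6 + 7)*(-7) = 13*(-7) = -91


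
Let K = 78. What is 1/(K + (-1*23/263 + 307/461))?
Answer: 121243/9527092 ≈ 0.012726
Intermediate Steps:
1/(K + (-1*23/263 + 307/461)) = 1/(78 + (-1*23/263 + 307/461)) = 1/(78 + (-23*1/263 + 307*(1/461))) = 1/(78 + (-23/263 + 307/461)) = 1/(78 + 70138/121243) = 1/(9527092/121243) = 121243/9527092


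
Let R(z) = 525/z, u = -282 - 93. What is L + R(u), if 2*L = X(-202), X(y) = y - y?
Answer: -7/5 ≈ -1.4000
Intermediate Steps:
u = -375
X(y) = 0
L = 0 (L = (½)*0 = 0)
L + R(u) = 0 + 525/(-375) = 0 + 525*(-1/375) = 0 - 7/5 = -7/5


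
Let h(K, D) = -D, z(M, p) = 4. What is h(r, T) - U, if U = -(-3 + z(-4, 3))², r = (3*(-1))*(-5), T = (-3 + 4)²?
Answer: 0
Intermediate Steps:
T = 1 (T = 1² = 1)
r = 15 (r = -3*(-5) = 15)
U = -1 (U = -(-3 + 4)² = -1*1² = -1*1 = -1)
h(r, T) - U = -1*1 - 1*(-1) = -1 + 1 = 0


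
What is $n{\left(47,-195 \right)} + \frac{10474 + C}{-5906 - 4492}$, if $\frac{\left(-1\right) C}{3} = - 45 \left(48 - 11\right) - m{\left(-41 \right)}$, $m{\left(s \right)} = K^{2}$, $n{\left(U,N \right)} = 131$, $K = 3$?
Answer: $\frac{673321}{5199} \approx 129.51$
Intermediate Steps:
$m{\left(s \right)} = 9$ ($m{\left(s \right)} = 3^{2} = 9$)
$C = 5022$ ($C = - 3 \left(- 45 \left(48 - 11\right) - 9\right) = - 3 \left(\left(-45\right) 37 - 9\right) = - 3 \left(-1665 - 9\right) = \left(-3\right) \left(-1674\right) = 5022$)
$n{\left(47,-195 \right)} + \frac{10474 + C}{-5906 - 4492} = 131 + \frac{10474 + 5022}{-5906 - 4492} = 131 + \frac{15496}{-10398} = 131 + 15496 \left(- \frac{1}{10398}\right) = 131 - \frac{7748}{5199} = \frac{673321}{5199}$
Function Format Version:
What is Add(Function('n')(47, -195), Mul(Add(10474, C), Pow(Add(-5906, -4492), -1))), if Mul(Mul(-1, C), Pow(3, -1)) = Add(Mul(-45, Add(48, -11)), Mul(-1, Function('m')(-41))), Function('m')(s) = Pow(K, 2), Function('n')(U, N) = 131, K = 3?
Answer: Rational(673321, 5199) ≈ 129.51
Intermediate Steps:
Function('m')(s) = 9 (Function('m')(s) = Pow(3, 2) = 9)
C = 5022 (C = Mul(-3, Add(Mul(-45, Add(48, -11)), Mul(-1, 9))) = Mul(-3, Add(Mul(-45, 37), -9)) = Mul(-3, Add(-1665, -9)) = Mul(-3, -1674) = 5022)
Add(Function('n')(47, -195), Mul(Add(10474, C), Pow(Add(-5906, -4492), -1))) = Add(131, Mul(Add(10474, 5022), Pow(Add(-5906, -4492), -1))) = Add(131, Mul(15496, Pow(-10398, -1))) = Add(131, Mul(15496, Rational(-1, 10398))) = Add(131, Rational(-7748, 5199)) = Rational(673321, 5199)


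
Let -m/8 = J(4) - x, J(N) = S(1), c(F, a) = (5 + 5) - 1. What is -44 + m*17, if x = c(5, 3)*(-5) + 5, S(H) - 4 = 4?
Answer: -6572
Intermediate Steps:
S(H) = 8 (S(H) = 4 + 4 = 8)
c(F, a) = 9 (c(F, a) = 10 - 1 = 9)
J(N) = 8
x = -40 (x = 9*(-5) + 5 = -45 + 5 = -40)
m = -384 (m = -8*(8 - 1*(-40)) = -8*(8 + 40) = -8*48 = -384)
-44 + m*17 = -44 - 384*17 = -44 - 6528 = -6572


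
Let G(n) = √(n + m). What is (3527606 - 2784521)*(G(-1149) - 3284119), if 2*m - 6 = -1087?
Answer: -2440379567115 + 743085*I*√6758/2 ≈ -2.4404e+12 + 3.0543e+7*I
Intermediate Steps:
m = -1081/2 (m = 3 + (½)*(-1087) = 3 - 1087/2 = -1081/2 ≈ -540.50)
G(n) = √(-1081/2 + n) (G(n) = √(n - 1081/2) = √(-1081/2 + n))
(3527606 - 2784521)*(G(-1149) - 3284119) = (3527606 - 2784521)*(√(-2162 + 4*(-1149))/2 - 3284119) = 743085*(√(-2162 - 4596)/2 - 3284119) = 743085*(√(-6758)/2 - 3284119) = 743085*((I*√6758)/2 - 3284119) = 743085*(I*√6758/2 - 3284119) = 743085*(-3284119 + I*√6758/2) = -2440379567115 + 743085*I*√6758/2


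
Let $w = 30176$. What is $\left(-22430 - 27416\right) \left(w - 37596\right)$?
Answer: $369857320$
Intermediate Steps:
$\left(-22430 - 27416\right) \left(w - 37596\right) = \left(-22430 - 27416\right) \left(30176 - 37596\right) = \left(-49846\right) \left(-7420\right) = 369857320$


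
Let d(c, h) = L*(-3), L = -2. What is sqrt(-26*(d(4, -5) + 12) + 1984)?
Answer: 2*sqrt(379) ≈ 38.936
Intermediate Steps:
d(c, h) = 6 (d(c, h) = -2*(-3) = 6)
sqrt(-26*(d(4, -5) + 12) + 1984) = sqrt(-26*(6 + 12) + 1984) = sqrt(-26*18 + 1984) = sqrt(-468 + 1984) = sqrt(1516) = 2*sqrt(379)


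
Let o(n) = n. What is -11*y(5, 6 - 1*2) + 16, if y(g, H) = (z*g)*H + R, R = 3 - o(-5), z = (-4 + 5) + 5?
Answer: -1392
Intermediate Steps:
z = 6 (z = 1 + 5 = 6)
R = 8 (R = 3 - 1*(-5) = 3 + 5 = 8)
y(g, H) = 8 + 6*H*g (y(g, H) = (6*g)*H + 8 = 6*H*g + 8 = 8 + 6*H*g)
-11*y(5, 6 - 1*2) + 16 = -11*(8 + 6*(6 - 1*2)*5) + 16 = -11*(8 + 6*(6 - 2)*5) + 16 = -11*(8 + 6*4*5) + 16 = -11*(8 + 120) + 16 = -11*128 + 16 = -1408 + 16 = -1392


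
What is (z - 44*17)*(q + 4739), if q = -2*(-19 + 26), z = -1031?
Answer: -8405775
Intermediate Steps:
q = -14 (q = -2*7 = -14)
(z - 44*17)*(q + 4739) = (-1031 - 44*17)*(-14 + 4739) = (-1031 - 748)*4725 = -1779*4725 = -8405775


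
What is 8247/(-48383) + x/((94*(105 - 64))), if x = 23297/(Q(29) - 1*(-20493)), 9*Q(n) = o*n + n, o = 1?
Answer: -5853833032551/34402428788590 ≈ -0.17016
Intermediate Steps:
Q(n) = 2*n/9 (Q(n) = (1*n + n)/9 = (n + n)/9 = (2*n)/9 = 2*n/9)
x = 209673/184495 (x = 23297/((2/9)*29 - 1*(-20493)) = 23297/(58/9 + 20493) = 23297/(184495/9) = 23297*(9/184495) = 209673/184495 ≈ 1.1365)
8247/(-48383) + x/((94*(105 - 64))) = 8247/(-48383) + 209673/(184495*((94*(105 - 64)))) = 8247*(-1/48383) + 209673/(184495*((94*41))) = -8247/48383 + (209673/184495)/3854 = -8247/48383 + (209673/184495)*(1/3854) = -8247/48383 + 209673/711043730 = -5853833032551/34402428788590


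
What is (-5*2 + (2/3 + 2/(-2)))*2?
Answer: -62/3 ≈ -20.667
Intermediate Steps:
(-5*2 + (2/3 + 2/(-2)))*2 = (-10 + (2*(1/3) + 2*(-1/2)))*2 = (-10 + (2/3 - 1))*2 = (-10 - 1/3)*2 = -31/3*2 = -62/3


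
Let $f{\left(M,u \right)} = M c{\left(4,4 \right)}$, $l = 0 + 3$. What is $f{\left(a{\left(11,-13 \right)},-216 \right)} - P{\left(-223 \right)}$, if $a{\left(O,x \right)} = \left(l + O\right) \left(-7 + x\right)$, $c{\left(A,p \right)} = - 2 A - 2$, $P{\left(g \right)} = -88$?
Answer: $2888$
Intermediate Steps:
$l = 3$
$c{\left(A,p \right)} = -2 - 2 A$
$a{\left(O,x \right)} = \left(-7 + x\right) \left(3 + O\right)$ ($a{\left(O,x \right)} = \left(3 + O\right) \left(-7 + x\right) = \left(-7 + x\right) \left(3 + O\right)$)
$f{\left(M,u \right)} = - 10 M$ ($f{\left(M,u \right)} = M \left(-2 - 8\right) = M \left(-10\right) = - 10 M$)
$f{\left(a{\left(11,-13 \right)},-216 \right)} - P{\left(-223 \right)} = - 10 \left(-21 - 77 + 3 \left(-13\right) + 11 \left(-13\right)\right) - -88 = - 10 \left(-21 - 77 - 39 - 143\right) + 88 = \left(-10\right) \left(-280\right) + 88 = 2800 + 88 = 2888$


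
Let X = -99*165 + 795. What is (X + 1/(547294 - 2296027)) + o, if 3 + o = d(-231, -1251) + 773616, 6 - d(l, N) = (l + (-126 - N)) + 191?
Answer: 1323780388601/1748733 ≈ 7.5699e+5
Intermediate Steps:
d(l, N) = -59 + N - l (d(l, N) = 6 - ((l + (-126 - N)) + 191) = 6 - ((-126 + l - N) + 191) = 6 - (65 + l - N) = 6 + (-65 + N - l) = -59 + N - l)
X = -15540 (X = -16335 + 795 = -15540)
o = 772534 (o = -3 + ((-59 - 1251 - 1*(-231)) + 773616) = -3 + ((-59 - 1251 + 231) + 773616) = -3 + (-1079 + 773616) = -3 + 772537 = 772534)
(X + 1/(547294 - 2296027)) + o = (-15540 + 1/(547294 - 2296027)) + 772534 = (-15540 + 1/(-1748733)) + 772534 = (-15540 - 1/1748733) + 772534 = -27175310821/1748733 + 772534 = 1323780388601/1748733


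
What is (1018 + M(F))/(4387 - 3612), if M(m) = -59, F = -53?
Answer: 959/775 ≈ 1.2374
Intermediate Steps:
(1018 + M(F))/(4387 - 3612) = (1018 - 59)/(4387 - 3612) = 959/775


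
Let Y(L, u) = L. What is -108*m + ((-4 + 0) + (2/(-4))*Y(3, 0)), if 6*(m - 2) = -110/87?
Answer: -11527/58 ≈ -198.74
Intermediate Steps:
m = 467/261 (m = 2 + (-110/87)/6 = 2 + (-110*1/87)/6 = 2 + (⅙)*(-110/87) = 2 - 55/261 = 467/261 ≈ 1.7893)
-108*m + ((-4 + 0) + (2/(-4))*Y(3, 0)) = -108*467/261 + ((-4 + 0) + (2/(-4))*3) = -5604/29 + (-4 + (2*(-¼))*3) = -5604/29 + (-4 - ½*3) = -5604/29 + (-4 - 3/2) = -5604/29 - 11/2 = -11527/58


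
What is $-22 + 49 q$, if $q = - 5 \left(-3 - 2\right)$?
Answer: $1203$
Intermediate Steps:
$q = 25$ ($q = \left(-5\right) \left(-5\right) = 25$)
$-22 + 49 q = -22 + 49 \cdot 25 = -22 + 1225 = 1203$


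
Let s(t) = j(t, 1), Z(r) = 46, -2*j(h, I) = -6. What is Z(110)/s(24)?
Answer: 46/3 ≈ 15.333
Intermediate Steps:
j(h, I) = 3 (j(h, I) = -½*(-6) = 3)
s(t) = 3
Z(110)/s(24) = 46/3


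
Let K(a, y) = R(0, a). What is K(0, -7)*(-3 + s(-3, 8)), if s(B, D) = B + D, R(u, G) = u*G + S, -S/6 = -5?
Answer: 60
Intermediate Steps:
S = 30 (S = -6*(-5) = 30)
R(u, G) = 30 + G*u (R(u, G) = u*G + 30 = G*u + 30 = 30 + G*u)
K(a, y) = 30 (K(a, y) = 30 + a*0 = 30 + 0 = 30)
K(0, -7)*(-3 + s(-3, 8)) = 30*(-3 + (-3 + 8)) = 30*(-3 + 5) = 30*2 = 60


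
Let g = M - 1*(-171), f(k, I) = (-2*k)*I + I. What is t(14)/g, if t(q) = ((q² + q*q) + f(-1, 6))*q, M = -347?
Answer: -1435/44 ≈ -32.614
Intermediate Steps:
f(k, I) = I - 2*I*k (f(k, I) = -2*I*k + I = I - 2*I*k)
t(q) = q*(18 + 2*q²) (t(q) = ((q² + q*q) + 6*(1 - 2*(-1)))*q = ((q² + q²) + 6*(1 + 2))*q = (2*q² + 6*3)*q = (2*q² + 18)*q = (18 + 2*q²)*q = q*(18 + 2*q²))
g = -176 (g = -347 - 1*(-171) = -347 + 171 = -176)
t(14)/g = (2*14*(9 + 14²))/(-176) = (2*14*(9 + 196))*(-1/176) = (2*14*205)*(-1/176) = 5740*(-1/176) = -1435/44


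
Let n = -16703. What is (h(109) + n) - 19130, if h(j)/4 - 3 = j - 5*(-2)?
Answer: -35345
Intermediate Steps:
h(j) = 52 + 4*j (h(j) = 12 + 4*(j - 5*(-2)) = 12 + 4*(j + 10) = 12 + 4*(10 + j) = 12 + (40 + 4*j) = 52 + 4*j)
(h(109) + n) - 19130 = ((52 + 4*109) - 16703) - 19130 = ((52 + 436) - 16703) - 19130 = (488 - 16703) - 19130 = -16215 - 19130 = -35345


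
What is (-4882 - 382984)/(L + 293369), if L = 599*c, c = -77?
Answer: -193933/123623 ≈ -1.5687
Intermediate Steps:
L = -46123 (L = 599*(-77) = -46123)
(-4882 - 382984)/(L + 293369) = (-4882 - 382984)/(-46123 + 293369) = -387866/247246 = -387866*1/247246 = -193933/123623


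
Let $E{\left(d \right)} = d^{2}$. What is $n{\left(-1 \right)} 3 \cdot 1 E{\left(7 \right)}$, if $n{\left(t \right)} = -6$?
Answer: $-882$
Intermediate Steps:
$n{\left(-1 \right)} 3 \cdot 1 E{\left(7 \right)} = - 6 \cdot 3 \cdot 1 \cdot 7^{2} = \left(-6\right) 3 \cdot 49 = \left(-18\right) 49 = -882$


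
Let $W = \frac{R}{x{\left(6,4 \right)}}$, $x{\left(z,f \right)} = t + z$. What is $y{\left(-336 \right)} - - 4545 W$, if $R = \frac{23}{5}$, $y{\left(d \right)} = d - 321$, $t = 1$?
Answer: $\frac{16308}{7} \approx 2329.7$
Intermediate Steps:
$y{\left(d \right)} = -321 + d$ ($y{\left(d \right)} = d - 321 = -321 + d$)
$R = \frac{23}{5}$ ($R = 23 \cdot \frac{1}{5} = \frac{23}{5} \approx 4.6$)
$x{\left(z,f \right)} = 1 + z$
$W = \frac{23}{35}$ ($W = \frac{23}{5 \left(1 + 6\right)} = \frac{23}{5 \cdot 7} = \frac{23}{5} \cdot \frac{1}{7} = \frac{23}{35} \approx 0.65714$)
$y{\left(-336 \right)} - - 4545 W = \left(-321 - 336\right) - \left(-4545\right) \frac{23}{35} = -657 - - \frac{20907}{7} = -657 + \frac{20907}{7} = \frac{16308}{7}$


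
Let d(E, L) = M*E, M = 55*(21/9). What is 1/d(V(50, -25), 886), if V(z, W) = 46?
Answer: 3/17710 ≈ 0.00016940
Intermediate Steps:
M = 385/3 (M = 55*(21*(⅑)) = 55*(7/3) = 385/3 ≈ 128.33)
d(E, L) = 385*E/3
1/d(V(50, -25), 886) = 1/((385/3)*46) = 1/(17710/3) = 3/17710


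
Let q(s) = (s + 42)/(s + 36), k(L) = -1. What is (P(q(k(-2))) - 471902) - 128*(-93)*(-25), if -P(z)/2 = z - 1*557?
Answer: -26893662/35 ≈ -7.6839e+5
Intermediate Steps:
q(s) = (42 + s)/(36 + s)
P(z) = 1114 - 2*z (P(z) = -2*(z - 1*557) = -2*(z - 557) = -2*(-557 + z) = 1114 - 2*z)
(P(q(k(-2))) - 471902) - 128*(-93)*(-25) = ((1114 - 2*(42 - 1)/(36 - 1)) - 471902) - 128*(-93)*(-25) = ((1114 - 2*41/35) - 471902) + 11904*(-25) = ((1114 - 2*41/35) - 471902) - 297600 = ((1114 - 82/35) - 471902) - 297600 = (38908/35 - 471902) - 297600 = -16477662/35 - 297600 = -26893662/35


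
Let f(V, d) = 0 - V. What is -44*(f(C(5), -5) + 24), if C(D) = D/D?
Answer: -1012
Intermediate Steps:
C(D) = 1
f(V, d) = -V
-44*(f(C(5), -5) + 24) = -44*(-1*1 + 24) = -44*(-1 + 24) = -44*23 = -1012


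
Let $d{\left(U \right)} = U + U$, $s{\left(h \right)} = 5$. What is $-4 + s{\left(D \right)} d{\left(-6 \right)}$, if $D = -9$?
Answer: $-64$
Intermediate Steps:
$d{\left(U \right)} = 2 U$
$-4 + s{\left(D \right)} d{\left(-6 \right)} = -4 + 5 \cdot 2 \left(-6\right) = -4 + 5 \left(-12\right) = -4 - 60 = -64$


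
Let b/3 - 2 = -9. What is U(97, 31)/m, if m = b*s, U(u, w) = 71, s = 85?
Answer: -71/1785 ≈ -0.039776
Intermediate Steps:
b = -21 (b = 6 + 3*(-9) = 6 - 27 = -21)
m = -1785 (m = -21*85 = -1785)
U(97, 31)/m = 71/(-1785) = 71*(-1/1785) = -71/1785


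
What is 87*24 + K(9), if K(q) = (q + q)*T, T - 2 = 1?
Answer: 2142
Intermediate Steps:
T = 3 (T = 2 + 1 = 3)
K(q) = 6*q (K(q) = (q + q)*3 = (2*q)*3 = 6*q)
87*24 + K(9) = 87*24 + 6*9 = 2088 + 54 = 2142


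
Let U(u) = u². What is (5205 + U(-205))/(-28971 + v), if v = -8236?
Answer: -47230/37207 ≈ -1.2694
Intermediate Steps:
(5205 + U(-205))/(-28971 + v) = (5205 + (-205)²)/(-28971 - 8236) = (5205 + 42025)/(-37207) = 47230*(-1/37207) = -47230/37207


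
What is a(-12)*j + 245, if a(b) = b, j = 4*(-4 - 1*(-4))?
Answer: 245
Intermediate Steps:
j = 0 (j = 4*(-4 + 4) = 4*0 = 0)
a(-12)*j + 245 = -12*0 + 245 = 0 + 245 = 245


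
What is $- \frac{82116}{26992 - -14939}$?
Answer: $- \frac{9124}{4659} \approx -1.9584$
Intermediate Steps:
$- \frac{82116}{26992 - -14939} = - \frac{82116}{26992 + 14939} = - \frac{82116}{41931} = \left(-82116\right) \frac{1}{41931} = - \frac{9124}{4659}$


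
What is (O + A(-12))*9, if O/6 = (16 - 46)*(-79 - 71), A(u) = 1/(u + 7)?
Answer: 1214991/5 ≈ 2.4300e+5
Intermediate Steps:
A(u) = 1/(7 + u)
O = 27000 (O = 6*((16 - 46)*(-79 - 71)) = 6*(-30*(-150)) = 6*4500 = 27000)
(O + A(-12))*9 = (27000 + 1/(7 - 12))*9 = (27000 + 1/(-5))*9 = (27000 - 1/5)*9 = (134999/5)*9 = 1214991/5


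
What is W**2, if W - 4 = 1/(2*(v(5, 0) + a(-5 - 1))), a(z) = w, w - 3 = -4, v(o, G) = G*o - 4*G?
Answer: 49/4 ≈ 12.250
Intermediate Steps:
v(o, G) = -4*G + G*o
w = -1 (w = 3 - 4 = -1)
a(z) = -1
W = 7/2 (W = 4 + 1/(2*(0*(-4 + 5) - 1)) = 4 + 1/(2*(0*1 - 1)) = 4 + 1/(2*(0 - 1)) = 4 + 1/(2*(-1)) = 4 + 1/(-2) = 4 - 1/2 = 7/2 ≈ 3.5000)
W**2 = (7/2)**2 = 49/4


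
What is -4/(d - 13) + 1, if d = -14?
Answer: 31/27 ≈ 1.1481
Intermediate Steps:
-4/(d - 13) + 1 = -4/(-14 - 13) + 1 = -4/(-27) + 1 = -4*(-1/27) + 1 = 4/27 + 1 = 31/27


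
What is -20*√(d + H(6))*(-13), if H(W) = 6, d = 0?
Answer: 260*√6 ≈ 636.87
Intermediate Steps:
-20*√(d + H(6))*(-13) = -20*√(0 + 6)*(-13) = -20*√6*(-13) = 260*√6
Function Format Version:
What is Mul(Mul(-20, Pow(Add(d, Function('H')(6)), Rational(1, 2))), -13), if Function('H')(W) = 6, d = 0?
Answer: Mul(260, Pow(6, Rational(1, 2))) ≈ 636.87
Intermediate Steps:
Mul(Mul(-20, Pow(Add(d, Function('H')(6)), Rational(1, 2))), -13) = Mul(Mul(-20, Pow(Add(0, 6), Rational(1, 2))), -13) = Mul(Mul(-20, Pow(6, Rational(1, 2))), -13) = Mul(260, Pow(6, Rational(1, 2)))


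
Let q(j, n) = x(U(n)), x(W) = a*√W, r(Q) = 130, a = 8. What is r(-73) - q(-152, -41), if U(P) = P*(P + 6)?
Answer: 130 - 8*√1435 ≈ -173.05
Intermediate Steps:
U(P) = P*(6 + P)
x(W) = 8*√W
q(j, n) = 8*√(n*(6 + n))
r(-73) - q(-152, -41) = 130 - 8*√(-41*(6 - 41)) = 130 - 8*√(-41*(-35)) = 130 - 8*√1435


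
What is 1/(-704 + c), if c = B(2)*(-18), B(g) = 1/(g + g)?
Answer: -2/1417 ≈ -0.0014114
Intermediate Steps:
B(g) = 1/(2*g)
c = -9/2 (c = ((½)/2)*(-18) = ((½)*(½))*(-18) = (¼)*(-18) = -9/2 ≈ -4.5000)
1/(-704 + c) = 1/(-704 - 9/2) = 1/(-1417/2) = -2/1417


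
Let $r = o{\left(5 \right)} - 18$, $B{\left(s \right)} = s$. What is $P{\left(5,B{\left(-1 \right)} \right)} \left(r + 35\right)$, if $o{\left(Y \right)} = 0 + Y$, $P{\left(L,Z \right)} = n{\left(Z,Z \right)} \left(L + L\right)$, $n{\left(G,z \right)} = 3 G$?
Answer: $-660$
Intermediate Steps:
$P{\left(L,Z \right)} = 6 L Z$ ($P{\left(L,Z \right)} = 3 Z \left(L + L\right) = 3 Z 2 L = 6 L Z$)
$o{\left(Y \right)} = Y$
$r = -13$ ($r = 5 - 18 = -13$)
$P{\left(5,B{\left(-1 \right)} \right)} \left(r + 35\right) = 6 \cdot 5 \left(-1\right) \left(-13 + 35\right) = \left(-30\right) 22 = -660$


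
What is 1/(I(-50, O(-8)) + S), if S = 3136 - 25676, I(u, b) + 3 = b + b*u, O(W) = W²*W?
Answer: 1/2545 ≈ 0.00039293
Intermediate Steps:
O(W) = W³
I(u, b) = -3 + b + b*u (I(u, b) = -3 + (b + b*u) = -3 + b + b*u)
S = -22540
1/(I(-50, O(-8)) + S) = 1/((-3 + (-8)³ + (-8)³*(-50)) - 22540) = 1/((-3 - 512 - 512*(-50)) - 22540) = 1/((-3 - 512 + 25600) - 22540) = 1/(25085 - 22540) = 1/2545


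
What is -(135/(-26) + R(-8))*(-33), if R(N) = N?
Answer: -11319/26 ≈ -435.35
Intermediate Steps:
-(135/(-26) + R(-8))*(-33) = -(135/(-26) - 8)*(-33) = -(135*(-1/26) - 8)*(-33) = -(-135/26 - 8)*(-33) = -(-343)*(-33)/26 = -1*11319/26 = -11319/26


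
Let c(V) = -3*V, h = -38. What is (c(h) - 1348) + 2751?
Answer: 1517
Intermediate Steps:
(c(h) - 1348) + 2751 = (-3*(-38) - 1348) + 2751 = (114 - 1348) + 2751 = -1234 + 2751 = 1517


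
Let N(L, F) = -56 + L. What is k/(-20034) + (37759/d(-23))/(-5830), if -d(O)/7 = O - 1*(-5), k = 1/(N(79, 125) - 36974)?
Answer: -4185698317/81430396740 ≈ -0.051402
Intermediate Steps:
k = -1/36951 (k = 1/((-56 + 79) - 36974) = 1/(23 - 36974) = 1/(-36951) = -1/36951 ≈ -2.7063e-5)
d(O) = -35 - 7*O (d(O) = -7*(O - 1*(-5)) = -7*(O + 5) = -7*(5 + O) = -35 - 7*O)
k/(-20034) + (37759/d(-23))/(-5830) = -1/36951/(-20034) + (37759/(-35 - 7*(-23)))/(-5830) = -1/36951*(-1/20034) + (37759/(-35 + 161))*(-1/5830) = 1/740276334 + (37759/126)*(-1/5830) = 1/740276334 - 37759/734580 = -4185698317/81430396740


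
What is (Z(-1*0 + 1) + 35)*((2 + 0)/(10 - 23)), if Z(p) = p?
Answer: -72/13 ≈ -5.5385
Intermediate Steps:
(Z(-1*0 + 1) + 35)*((2 + 0)/(10 - 23)) = ((-1*0 + 1) + 35)*((2 + 0)/(10 - 23)) = ((0 + 1) + 35)*(2/(-13)) = (1 + 35)*(2*(-1/13)) = 36*(-2/13) = -72/13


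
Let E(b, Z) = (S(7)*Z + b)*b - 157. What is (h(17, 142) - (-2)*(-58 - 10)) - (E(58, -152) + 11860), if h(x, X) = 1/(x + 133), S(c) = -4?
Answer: -7570049/150 ≈ -50467.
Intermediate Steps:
h(x, X) = 1/(133 + x)
E(b, Z) = -157 + b*(b - 4*Z) (E(b, Z) = (-4*Z + b)*b - 157 = (b - 4*Z)*b - 157 = b*(b - 4*Z) - 157 = -157 + b*(b - 4*Z))
(h(17, 142) - (-2)*(-58 - 10)) - (E(58, -152) + 11860) = (1/(133 + 17) - (-2)*(-58 - 10)) - ((-157 + 58² - 4*(-152)*58) + 11860) = (1/150 - (-2)*(-68)) - ((-157 + 3364 + 35264) + 11860) = (1/150 - 1*136) - (38471 + 11860) = (1/150 - 136) - 1*50331 = -20399/150 - 50331 = -7570049/150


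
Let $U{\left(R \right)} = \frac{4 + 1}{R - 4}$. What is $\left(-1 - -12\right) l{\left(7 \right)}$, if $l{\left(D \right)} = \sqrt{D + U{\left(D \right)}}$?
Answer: $\frac{11 \sqrt{78}}{3} \approx 32.383$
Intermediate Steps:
$U{\left(R \right)} = \frac{5}{-4 + R}$
$l{\left(D \right)} = \sqrt{D + \frac{5}{-4 + D}}$
$\left(-1 - -12\right) l{\left(7 \right)} = \left(-1 - -12\right) \sqrt{\frac{5 + 7 \left(-4 + 7\right)}{-4 + 7}} = \left(-1 + 12\right) \sqrt{\frac{5 + 7 \cdot 3}{3}} = 11 \sqrt{\frac{5 + 21}{3}} = 11 \sqrt{\frac{1}{3} \cdot 26} = 11 \sqrt{\frac{26}{3}} = 11 \frac{\sqrt{78}}{3} = \frac{11 \sqrt{78}}{3}$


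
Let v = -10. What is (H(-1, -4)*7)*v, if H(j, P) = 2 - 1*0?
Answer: -140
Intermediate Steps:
H(j, P) = 2 (H(j, P) = 2 + 0 = 2)
(H(-1, -4)*7)*v = (2*7)*(-10) = 14*(-10) = -140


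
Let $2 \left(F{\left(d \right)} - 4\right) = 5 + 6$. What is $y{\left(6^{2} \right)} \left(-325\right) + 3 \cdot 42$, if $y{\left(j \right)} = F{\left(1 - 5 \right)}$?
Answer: $- \frac{5923}{2} \approx -2961.5$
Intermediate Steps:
$F{\left(d \right)} = \frac{19}{2}$ ($F{\left(d \right)} = 4 + \frac{5 + 6}{2} = 4 + \frac{1}{2} \cdot 11 = 4 + \frac{11}{2} = \frac{19}{2}$)
$y{\left(j \right)} = \frac{19}{2}$
$y{\left(6^{2} \right)} \left(-325\right) + 3 \cdot 42 = \frac{19}{2} \left(-325\right) + 3 \cdot 42 = - \frac{6175}{2} + 126 = - \frac{5923}{2}$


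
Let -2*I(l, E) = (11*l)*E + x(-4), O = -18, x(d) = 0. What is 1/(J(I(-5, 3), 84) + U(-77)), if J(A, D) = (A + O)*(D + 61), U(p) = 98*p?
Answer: 2/3613 ≈ 0.00055356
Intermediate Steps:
I(l, E) = -11*E*l/2 (I(l, E) = -((11*l)*E + 0)/2 = -(11*E*l + 0)/2 = -11*E*l/2)
J(A, D) = (-18 + A)*(61 + D) (J(A, D) = (A - 18)*(D + 61) = (-18 + A)*(61 + D))
1/(J(I(-5, 3), 84) + U(-77)) = 1/((-1098 - 18*84 + 61*(-11/2*3*(-5)) - 11/2*3*(-5)*84) + 98*(-77)) = 1/((-1098 - 1512 + 61*(165/2) + (165/2)*84) - 7546) = 1/((-1098 - 1512 + 10065/2 + 6930) - 7546) = 1/(18705/2 - 7546) = 1/(3613/2) = 2/3613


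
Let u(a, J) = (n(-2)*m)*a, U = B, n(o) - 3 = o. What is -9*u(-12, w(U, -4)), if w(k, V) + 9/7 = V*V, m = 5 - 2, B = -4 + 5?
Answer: 324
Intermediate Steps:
n(o) = 3 + o
B = 1
m = 3
U = 1
w(k, V) = -9/7 + V² (w(k, V) = -9/7 + V*V = -9/7 + V²)
u(a, J) = 3*a (u(a, J) = ((3 - 2)*3)*a = (1*3)*a = 3*a)
-9*u(-12, w(U, -4)) = -27*(-12) = -9*(-36) = 324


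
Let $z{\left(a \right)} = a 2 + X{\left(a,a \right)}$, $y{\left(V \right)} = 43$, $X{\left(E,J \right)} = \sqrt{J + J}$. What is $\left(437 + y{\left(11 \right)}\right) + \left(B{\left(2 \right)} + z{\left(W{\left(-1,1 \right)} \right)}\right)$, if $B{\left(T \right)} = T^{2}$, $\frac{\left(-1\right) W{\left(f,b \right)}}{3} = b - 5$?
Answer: $508 + 2 \sqrt{6} \approx 512.9$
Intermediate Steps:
$W{\left(f,b \right)} = 15 - 3 b$ ($W{\left(f,b \right)} = - 3 \left(b - 5\right) = - 3 \left(-5 + b\right) = 15 - 3 b$)
$X{\left(E,J \right)} = \sqrt{2} \sqrt{J}$ ($X{\left(E,J \right)} = \sqrt{2 J} = \sqrt{2} \sqrt{J}$)
$z{\left(a \right)} = 2 a + \sqrt{2} \sqrt{a}$ ($z{\left(a \right)} = a 2 + \sqrt{2} \sqrt{a} = 2 a + \sqrt{2} \sqrt{a}$)
$\left(437 + y{\left(11 \right)}\right) + \left(B{\left(2 \right)} + z{\left(W{\left(-1,1 \right)} \right)}\right) = \left(437 + 43\right) + \left(2^{2} + \left(2 \left(15 - 3\right) + \sqrt{2} \sqrt{15 - 3}\right)\right) = 480 + \left(4 + \left(2 \left(15 - 3\right) + \sqrt{2} \sqrt{15 - 3}\right)\right) = 480 + \left(4 + \left(2 \cdot 12 + \sqrt{2} \sqrt{12}\right)\right) = 480 + \left(4 + \left(24 + \sqrt{2} \cdot 2 \sqrt{3}\right)\right) = 480 + \left(4 + \left(24 + 2 \sqrt{6}\right)\right) = 480 + \left(28 + 2 \sqrt{6}\right) = 508 + 2 \sqrt{6}$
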